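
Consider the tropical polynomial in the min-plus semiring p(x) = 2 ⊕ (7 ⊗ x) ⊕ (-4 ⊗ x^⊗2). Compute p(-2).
p(-2) = -8

A tropical monomial a ⊗ x^⊗i evaluates to a + i · x. Evaluating each term at x = -2:
  Term 0 contributes 2 + 0 · -2 = 2
  Term 1 contributes 7 + 1 · -2 = 5
  Term 2 contributes -4 + 2 · -2 = -8
p(-2) = ⊕ of these = min[2, 5, -8] = -8.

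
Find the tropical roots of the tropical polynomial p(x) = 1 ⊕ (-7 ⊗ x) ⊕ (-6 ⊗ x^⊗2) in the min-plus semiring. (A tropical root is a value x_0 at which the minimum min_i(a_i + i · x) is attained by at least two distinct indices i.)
Roots: {-1, 8}

Each tropical root is a break point of the lower envelope of the lines y = a_i + i · x (there are 3 lines, with slopes 0, 1, ..., 2). Only the lines that attain the minimum somewhere contribute to roots; other lines are dominated. Here the surviving (envelope) indices are i = 2, i = 1, i = 0.
Intersections between consecutive envelope lines give the roots: for adjacent envelope indices i < j the intersection is x = (a_i − a_j) / (j − i). Reading off the sorted break points: {-1, 8}.
Verification: at each break x_0, at least two indices attain the minimum of min_i(a_i + i · x_0).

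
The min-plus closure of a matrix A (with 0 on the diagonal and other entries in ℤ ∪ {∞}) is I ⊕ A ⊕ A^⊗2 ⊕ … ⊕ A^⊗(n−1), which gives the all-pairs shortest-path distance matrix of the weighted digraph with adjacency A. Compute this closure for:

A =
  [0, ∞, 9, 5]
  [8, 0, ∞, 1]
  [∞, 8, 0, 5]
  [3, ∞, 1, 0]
Closure =
  [0, 14, 6, 5]
  [4, 0, 2, 1]
  [8, 8, 0, 5]
  [3, 9, 1, 0]

This is the Floyd-Warshall all-pairs shortest-path computation. For each intermediate vertex k = 0, 1, …, 3, update dist[i][j] ← min(dist[i][j], dist[i][k] + dist[k][j]). The final matrix gives, for each (i, j), the minimum total weight of any directed path from i to j (possibly empty when i = j).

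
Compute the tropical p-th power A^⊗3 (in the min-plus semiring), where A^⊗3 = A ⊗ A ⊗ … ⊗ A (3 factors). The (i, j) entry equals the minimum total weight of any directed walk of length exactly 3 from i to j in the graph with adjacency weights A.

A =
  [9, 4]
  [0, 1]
A^⊗3 =
  [5, 6]
  [2, 3]

Each entry (A^⊗3)_ij equals the minimum over all length-3 walks i = v_0 → v_1 → … → v_3 = j of Σ_t A[v_t][v_{t+1}]. For example, for (i, j) = (0, 1) we minimise over 4 possible intermediate vertex sequences; the minimum is 6, attained along the walk 0 → 1 → 1 → 1.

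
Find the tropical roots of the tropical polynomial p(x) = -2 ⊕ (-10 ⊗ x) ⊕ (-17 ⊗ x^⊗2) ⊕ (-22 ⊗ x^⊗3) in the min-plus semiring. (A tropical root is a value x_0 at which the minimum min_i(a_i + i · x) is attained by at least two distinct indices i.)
Roots: {5, 7, 8}

Each tropical root is a break point of the lower envelope of the lines y = a_i + i · x (there are 4 lines, with slopes 0, 1, ..., 3). Only the lines that attain the minimum somewhere contribute to roots; other lines are dominated. Here the surviving (envelope) indices are i = 3, i = 2, i = 1, i = 0.
Intersections between consecutive envelope lines give the roots: for adjacent envelope indices i < j the intersection is x = (a_i − a_j) / (j − i). Reading off the sorted break points: {5, 7, 8}.
Verification: at each break x_0, at least two indices attain the minimum of min_i(a_i + i · x_0).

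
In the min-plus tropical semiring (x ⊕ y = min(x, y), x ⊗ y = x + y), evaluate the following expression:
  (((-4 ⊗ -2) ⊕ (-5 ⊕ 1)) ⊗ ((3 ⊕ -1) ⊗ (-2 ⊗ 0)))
(((-4 ⊗ -2) ⊕ (-5 ⊕ 1)) ⊗ ((3 ⊕ -1) ⊗ (-2 ⊗ 0))) = -9

Expand innermost to outermost. Recall ⊕ takes the minimum of its arguments and ⊗ takes their sum. Working out the expression (((-4 ⊗ -2) ⊕ (-5 ⊕ 1)) ⊗ ((3 ⊕ -1) ⊗ (-2 ⊗ 0))) gives -9.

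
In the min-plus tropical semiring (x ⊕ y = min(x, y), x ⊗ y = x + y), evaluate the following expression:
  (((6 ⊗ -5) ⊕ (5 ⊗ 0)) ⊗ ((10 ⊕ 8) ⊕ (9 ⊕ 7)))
(((6 ⊗ -5) ⊕ (5 ⊗ 0)) ⊗ ((10 ⊕ 8) ⊕ (9 ⊕ 7))) = 8

Expand innermost to outermost. Recall ⊕ takes the minimum of its arguments and ⊗ takes their sum. Working out the expression (((6 ⊗ -5) ⊕ (5 ⊗ 0)) ⊗ ((10 ⊕ 8) ⊕ (9 ⊕ 7))) gives 8.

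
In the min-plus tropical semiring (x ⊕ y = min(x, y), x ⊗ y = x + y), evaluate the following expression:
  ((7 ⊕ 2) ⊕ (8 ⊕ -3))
((7 ⊕ 2) ⊕ (8 ⊕ -3)) = -3

Expand innermost to outermost. Recall ⊕ takes the minimum of its arguments and ⊗ takes their sum. Working out the expression ((7 ⊕ 2) ⊕ (8 ⊕ -3)) gives -3.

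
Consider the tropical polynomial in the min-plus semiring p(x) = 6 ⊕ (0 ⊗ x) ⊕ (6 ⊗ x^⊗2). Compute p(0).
p(0) = 0

A tropical monomial a ⊗ x^⊗i evaluates to a + i · x. Evaluating each term at x = 0:
  Term 0 contributes 6 + 0 · 0 = 6
  Term 1 contributes 0 + 1 · 0 = 0
  Term 2 contributes 6 + 2 · 0 = 6
p(0) = ⊕ of these = min[6, 0, 6] = 0.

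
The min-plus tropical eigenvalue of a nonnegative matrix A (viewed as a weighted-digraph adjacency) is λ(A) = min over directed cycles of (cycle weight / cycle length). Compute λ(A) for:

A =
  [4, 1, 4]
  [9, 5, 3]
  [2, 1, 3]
λ(A) = 2

Enumerate directed cycles and compute their means (weight / length). Sample:
  cycle 0 → 0: weight = 4, length = 1, mean = 4/1 ≈ 4.000
  cycle 1 → 1: weight = 5, length = 1, mean = 5/1 ≈ 5.000
  cycle 2 → 2: weight = 3, length = 1, mean = 3/1 ≈ 3.000
  cycle 0 → 1 → 0: weight = 10, length = 2, mean = 10/2 ≈ 5.000
  cycle 0 → 2 → 0: weight = 6, length = 2, mean = 6/2 ≈ 3.000
  cycle 1 → 0 → 1: weight = 10, length = 2, mean = 10/2 ≈ 5.000
Minimum mean = 2.000, attained e.g. along the cycle 1 → 2 → 1 with weight 4 and length 2. So λ(A) = 4/2 = 2.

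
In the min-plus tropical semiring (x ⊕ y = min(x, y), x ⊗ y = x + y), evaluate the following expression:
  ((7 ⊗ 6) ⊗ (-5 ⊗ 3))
((7 ⊗ 6) ⊗ (-5 ⊗ 3)) = 11

Expand innermost to outermost. Recall ⊕ takes the minimum of its arguments and ⊗ takes their sum. Working out the expression ((7 ⊗ 6) ⊗ (-5 ⊗ 3)) gives 11.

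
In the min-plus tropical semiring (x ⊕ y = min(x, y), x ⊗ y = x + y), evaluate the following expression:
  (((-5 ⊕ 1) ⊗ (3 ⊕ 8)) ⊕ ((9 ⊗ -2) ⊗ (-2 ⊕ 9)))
(((-5 ⊕ 1) ⊗ (3 ⊕ 8)) ⊕ ((9 ⊗ -2) ⊗ (-2 ⊕ 9))) = -2

Expand innermost to outermost. Recall ⊕ takes the minimum of its arguments and ⊗ takes their sum. Working out the expression (((-5 ⊕ 1) ⊗ (3 ⊕ 8)) ⊕ ((9 ⊗ -2) ⊗ (-2 ⊕ 9))) gives -2.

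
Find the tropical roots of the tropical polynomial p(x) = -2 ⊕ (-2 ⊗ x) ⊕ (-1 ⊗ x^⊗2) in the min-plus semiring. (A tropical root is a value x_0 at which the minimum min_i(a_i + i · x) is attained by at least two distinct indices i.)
Roots: {-1, 0}

Each tropical root is a break point of the lower envelope of the lines y = a_i + i · x (there are 3 lines, with slopes 0, 1, ..., 2). Only the lines that attain the minimum somewhere contribute to roots; other lines are dominated. Here the surviving (envelope) indices are i = 2, i = 1, i = 0.
Intersections between consecutive envelope lines give the roots: for adjacent envelope indices i < j the intersection is x = (a_i − a_j) / (j − i). Reading off the sorted break points: {-1, 0}.
Verification: at each break x_0, at least two indices attain the minimum of min_i(a_i + i · x_0).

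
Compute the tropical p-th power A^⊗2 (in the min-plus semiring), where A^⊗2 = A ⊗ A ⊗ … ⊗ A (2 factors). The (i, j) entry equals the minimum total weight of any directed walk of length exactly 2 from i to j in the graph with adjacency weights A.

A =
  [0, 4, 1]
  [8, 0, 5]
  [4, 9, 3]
A^⊗2 =
  [0, 4, 1]
  [8, 0, 5]
  [4, 8, 5]

Each entry (A^⊗2)_ij equals the minimum over all length-2 walks i = v_0 → v_1 → … → v_2 = j of Σ_t A[v_t][v_{t+1}]. For example, for (i, j) = (0, 2) we minimise over 3 possible intermediate vertex sequences; the minimum is 1, attained along the walk 0 → 0 → 2.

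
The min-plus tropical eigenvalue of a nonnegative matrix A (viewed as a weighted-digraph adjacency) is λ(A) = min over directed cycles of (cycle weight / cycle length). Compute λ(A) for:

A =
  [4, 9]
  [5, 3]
λ(A) = 3

Enumerate directed cycles and compute their means (weight / length). Sample:
  cycle 0 → 0: weight = 4, length = 1, mean = 4/1 ≈ 4.000
  cycle 1 → 1: weight = 3, length = 1, mean = 3/1 ≈ 3.000
  cycle 0 → 1 → 0: weight = 14, length = 2, mean = 14/2 ≈ 7.000
  cycle 1 → 0 → 1: weight = 14, length = 2, mean = 14/2 ≈ 7.000
Minimum mean = 3.000, attained e.g. along the cycle 1 → 1 with weight 3 and length 1. So λ(A) = 3/1 = 3.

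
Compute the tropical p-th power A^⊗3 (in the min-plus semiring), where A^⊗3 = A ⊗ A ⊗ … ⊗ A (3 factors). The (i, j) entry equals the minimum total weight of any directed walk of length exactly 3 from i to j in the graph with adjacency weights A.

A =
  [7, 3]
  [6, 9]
A^⊗3 =
  [16, 12]
  [15, 16]

Each entry (A^⊗3)_ij equals the minimum over all length-3 walks i = v_0 → v_1 → … → v_3 = j of Σ_t A[v_t][v_{t+1}]. For example, for (i, j) = (0, 1) we minimise over 4 possible intermediate vertex sequences; the minimum is 12, attained along the walk 0 → 1 → 0 → 1.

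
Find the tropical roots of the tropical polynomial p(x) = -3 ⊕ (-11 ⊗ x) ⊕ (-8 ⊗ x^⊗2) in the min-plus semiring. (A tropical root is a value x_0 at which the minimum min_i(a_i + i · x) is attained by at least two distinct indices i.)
Roots: {-3, 8}

Each tropical root is a break point of the lower envelope of the lines y = a_i + i · x (there are 3 lines, with slopes 0, 1, ..., 2). Only the lines that attain the minimum somewhere contribute to roots; other lines are dominated. Here the surviving (envelope) indices are i = 2, i = 1, i = 0.
Intersections between consecutive envelope lines give the roots: for adjacent envelope indices i < j the intersection is x = (a_i − a_j) / (j − i). Reading off the sorted break points: {-3, 8}.
Verification: at each break x_0, at least two indices attain the minimum of min_i(a_i + i · x_0).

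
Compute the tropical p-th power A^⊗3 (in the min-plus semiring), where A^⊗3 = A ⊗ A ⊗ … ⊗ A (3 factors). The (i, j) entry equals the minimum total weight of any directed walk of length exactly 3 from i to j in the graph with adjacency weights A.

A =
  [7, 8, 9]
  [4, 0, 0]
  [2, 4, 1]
A^⊗3 =
  [10, 8, 8]
  [2, 0, 0]
  [4, 4, 3]

Each entry (A^⊗3)_ij equals the minimum over all length-3 walks i = v_0 → v_1 → … → v_3 = j of Σ_t A[v_t][v_{t+1}]. For example, for (i, j) = (0, 2) we minimise over 9 possible intermediate vertex sequences; the minimum is 8, attained along the walk 0 → 1 → 1 → 2.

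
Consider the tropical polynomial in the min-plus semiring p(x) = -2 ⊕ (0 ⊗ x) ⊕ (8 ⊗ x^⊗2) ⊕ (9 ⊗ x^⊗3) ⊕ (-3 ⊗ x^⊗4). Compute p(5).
p(5) = -2

A tropical monomial a ⊗ x^⊗i evaluates to a + i · x. Evaluating each term at x = 5:
  Term 0 contributes -2 + 0 · 5 = -2
  Term 1 contributes 0 + 1 · 5 = 5
  Term 2 contributes 8 + 2 · 5 = 18
  Term 3 contributes 9 + 3 · 5 = 24
  Term 4 contributes -3 + 4 · 5 = 17
p(5) = ⊕ of these = min[-2, 5, 18, 24, 17] = -2.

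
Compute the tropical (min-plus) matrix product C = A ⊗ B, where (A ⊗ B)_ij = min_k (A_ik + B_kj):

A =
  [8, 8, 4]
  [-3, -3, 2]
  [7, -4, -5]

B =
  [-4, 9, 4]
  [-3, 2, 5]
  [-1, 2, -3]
A ⊗ B =
  [3, 6, 1]
  [-7, -1, -1]
  [-7, -3, -8]

Apply the min-plus product entry-by-entry:
  C[0][0] = min over k of (A[0][0] + B[0][0] = 8 + -4 = 4, A[0][1] + B[1][0] = 8 + -3 = 5, A[0][2] + B[2][0] = 4 + -1 = 3) = 3 (attained at k = 2)
  C[0][1] = min over k of (A[0][0] + B[0][1] = 8 + 9 = 17, A[0][1] + B[1][1] = 8 + 2 = 10, A[0][2] + B[2][1] = 4 + 2 = 6) = 6 (attained at k = 2)
  C[0][2] = min over k of (A[0][0] + B[0][2] = 8 + 4 = 12, A[0][1] + B[1][2] = 8 + 5 = 13, A[0][2] + B[2][2] = 4 + -3 = 1) = 1 (attained at k = 2)
  C[1][0] = min over k of (A[1][0] + B[0][0] = -3 + -4 = -7, A[1][1] + B[1][0] = -3 + -3 = -6, A[1][2] + B[2][0] = 2 + -1 = 1) = -7 (attained at k = 0)
  C[1][1] = min over k of (A[1][0] + B[0][1] = -3 + 9 = 6, A[1][1] + B[1][1] = -3 + 2 = -1, A[1][2] + B[2][1] = 2 + 2 = 4) = -1 (attained at k = 1)
  C[1][2] = min over k of (A[1][0] + B[0][2] = -3 + 4 = 1, A[1][1] + B[1][2] = -3 + 5 = 2, A[1][2] + B[2][2] = 2 + -3 = -1) = -1 (attained at k = 2)
  C[2][0] = min over k of (A[2][0] + B[0][0] = 7 + -4 = 3, A[2][1] + B[1][0] = -4 + -3 = -7, A[2][2] + B[2][0] = -5 + -1 = -6) = -7 (attained at k = 1)
  C[2][1] = min over k of (A[2][0] + B[0][1] = 7 + 9 = 16, A[2][1] + B[1][1] = -4 + 2 = -2, A[2][2] + B[2][1] = -5 + 2 = -3) = -3 (attained at k = 2)
  C[2][2] = min over k of (A[2][0] + B[0][2] = 7 + 4 = 11, A[2][1] + B[1][2] = -4 + 5 = 1, A[2][2] + B[2][2] = -5 + -3 = -8) = -8 (attained at k = 2)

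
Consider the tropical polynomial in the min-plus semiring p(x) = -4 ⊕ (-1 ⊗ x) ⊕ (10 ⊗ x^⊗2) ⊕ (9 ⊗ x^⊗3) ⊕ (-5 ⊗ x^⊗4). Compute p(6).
p(6) = -4

A tropical monomial a ⊗ x^⊗i evaluates to a + i · x. Evaluating each term at x = 6:
  Term 0 contributes -4 + 0 · 6 = -4
  Term 1 contributes -1 + 1 · 6 = 5
  Term 2 contributes 10 + 2 · 6 = 22
  Term 3 contributes 9 + 3 · 6 = 27
  Term 4 contributes -5 + 4 · 6 = 19
p(6) = ⊕ of these = min[-4, 5, 22, 27, 19] = -4.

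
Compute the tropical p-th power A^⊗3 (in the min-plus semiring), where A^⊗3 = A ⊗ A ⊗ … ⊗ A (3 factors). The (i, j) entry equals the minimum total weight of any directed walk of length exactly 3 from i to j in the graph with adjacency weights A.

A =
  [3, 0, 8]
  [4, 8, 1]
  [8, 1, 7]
A^⊗3 =
  [7, 2, 4]
  [6, 7, 3]
  [8, 3, 9]

Each entry (A^⊗3)_ij equals the minimum over all length-3 walks i = v_0 → v_1 → … → v_3 = j of Σ_t A[v_t][v_{t+1}]. For example, for (i, j) = (0, 2) we minimise over 9 possible intermediate vertex sequences; the minimum is 4, attained along the walk 0 → 0 → 1 → 2.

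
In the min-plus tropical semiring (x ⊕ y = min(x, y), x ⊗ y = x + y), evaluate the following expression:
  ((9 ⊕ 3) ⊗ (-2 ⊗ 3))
((9 ⊕ 3) ⊗ (-2 ⊗ 3)) = 4

Expand innermost to outermost. Recall ⊕ takes the minimum of its arguments and ⊗ takes their sum. Working out the expression ((9 ⊕ 3) ⊗ (-2 ⊗ 3)) gives 4.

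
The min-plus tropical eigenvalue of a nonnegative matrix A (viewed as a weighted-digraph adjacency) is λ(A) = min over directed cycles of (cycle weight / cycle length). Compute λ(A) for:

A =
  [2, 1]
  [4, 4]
λ(A) = 2

Enumerate directed cycles and compute their means (weight / length). Sample:
  cycle 0 → 0: weight = 2, length = 1, mean = 2/1 ≈ 2.000
  cycle 1 → 1: weight = 4, length = 1, mean = 4/1 ≈ 4.000
  cycle 0 → 1 → 0: weight = 5, length = 2, mean = 5/2 ≈ 2.500
  cycle 1 → 0 → 1: weight = 5, length = 2, mean = 5/2 ≈ 2.500
Minimum mean = 2.000, attained e.g. along the cycle 0 → 0 with weight 2 and length 1. So λ(A) = 2/1 = 2.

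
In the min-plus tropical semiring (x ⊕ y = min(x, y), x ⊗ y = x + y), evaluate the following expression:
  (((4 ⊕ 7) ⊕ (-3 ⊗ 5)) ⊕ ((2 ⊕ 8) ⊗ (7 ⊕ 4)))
(((4 ⊕ 7) ⊕ (-3 ⊗ 5)) ⊕ ((2 ⊕ 8) ⊗ (7 ⊕ 4))) = 2

Expand innermost to outermost. Recall ⊕ takes the minimum of its arguments and ⊗ takes their sum. Working out the expression (((4 ⊕ 7) ⊕ (-3 ⊗ 5)) ⊕ ((2 ⊕ 8) ⊗ (7 ⊕ 4))) gives 2.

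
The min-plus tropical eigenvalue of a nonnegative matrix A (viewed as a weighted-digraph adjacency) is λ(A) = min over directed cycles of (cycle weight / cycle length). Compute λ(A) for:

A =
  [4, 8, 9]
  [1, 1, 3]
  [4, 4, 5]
λ(A) = 1

Enumerate directed cycles and compute their means (weight / length). Sample:
  cycle 0 → 0: weight = 4, length = 1, mean = 4/1 ≈ 4.000
  cycle 1 → 1: weight = 1, length = 1, mean = 1/1 ≈ 1.000
  cycle 2 → 2: weight = 5, length = 1, mean = 5/1 ≈ 5.000
  cycle 0 → 1 → 0: weight = 9, length = 2, mean = 9/2 ≈ 4.500
  cycle 0 → 2 → 0: weight = 13, length = 2, mean = 13/2 ≈ 6.500
  cycle 1 → 0 → 1: weight = 9, length = 2, mean = 9/2 ≈ 4.500
Minimum mean = 1.000, attained e.g. along the cycle 1 → 1 with weight 1 and length 1. So λ(A) = 1/1 = 1.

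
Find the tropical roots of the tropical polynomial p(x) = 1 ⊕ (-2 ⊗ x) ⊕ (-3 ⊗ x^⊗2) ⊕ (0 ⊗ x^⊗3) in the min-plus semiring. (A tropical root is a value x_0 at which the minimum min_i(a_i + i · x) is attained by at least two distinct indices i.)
Roots: {-3, 1, 3}

Each tropical root is a break point of the lower envelope of the lines y = a_i + i · x (there are 4 lines, with slopes 0, 1, ..., 3). Only the lines that attain the minimum somewhere contribute to roots; other lines are dominated. Here the surviving (envelope) indices are i = 3, i = 2, i = 1, i = 0.
Intersections between consecutive envelope lines give the roots: for adjacent envelope indices i < j the intersection is x = (a_i − a_j) / (j − i). Reading off the sorted break points: {-3, 1, 3}.
Verification: at each break x_0, at least two indices attain the minimum of min_i(a_i + i · x_0).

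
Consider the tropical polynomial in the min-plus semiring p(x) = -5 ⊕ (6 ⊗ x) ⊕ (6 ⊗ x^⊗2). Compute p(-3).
p(-3) = -5

A tropical monomial a ⊗ x^⊗i evaluates to a + i · x. Evaluating each term at x = -3:
  Term 0 contributes -5 + 0 · -3 = -5
  Term 1 contributes 6 + 1 · -3 = 3
  Term 2 contributes 6 + 2 · -3 = 0
p(-3) = ⊕ of these = min[-5, 3, 0] = -5.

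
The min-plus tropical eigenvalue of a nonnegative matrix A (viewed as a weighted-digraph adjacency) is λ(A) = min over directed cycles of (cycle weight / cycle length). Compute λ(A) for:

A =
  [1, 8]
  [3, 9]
λ(A) = 1

Enumerate directed cycles and compute their means (weight / length). Sample:
  cycle 0 → 0: weight = 1, length = 1, mean = 1/1 ≈ 1.000
  cycle 1 → 1: weight = 9, length = 1, mean = 9/1 ≈ 9.000
  cycle 0 → 1 → 0: weight = 11, length = 2, mean = 11/2 ≈ 5.500
  cycle 1 → 0 → 1: weight = 11, length = 2, mean = 11/2 ≈ 5.500
Minimum mean = 1.000, attained e.g. along the cycle 0 → 0 with weight 1 and length 1. So λ(A) = 1/1 = 1.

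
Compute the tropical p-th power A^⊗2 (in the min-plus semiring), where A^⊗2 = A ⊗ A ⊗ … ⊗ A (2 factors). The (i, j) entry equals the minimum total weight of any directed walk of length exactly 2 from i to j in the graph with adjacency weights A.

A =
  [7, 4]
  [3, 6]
A^⊗2 =
  [7, 10]
  [9, 7]

Each entry (A^⊗2)_ij equals the minimum over all length-2 walks i = v_0 → v_1 → … → v_2 = j of Σ_t A[v_t][v_{t+1}]. For example, for (i, j) = (0, 1) we minimise over 2 possible intermediate vertex sequences; the minimum is 10, attained along the walk 0 → 1 → 1.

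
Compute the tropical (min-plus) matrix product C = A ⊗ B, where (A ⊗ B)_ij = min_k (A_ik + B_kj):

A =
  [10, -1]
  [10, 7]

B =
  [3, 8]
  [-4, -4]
A ⊗ B =
  [-5, -5]
  [3, 3]

Apply the min-plus product entry-by-entry:
  C[0][0] = min over k of (A[0][0] + B[0][0] = 10 + 3 = 13, A[0][1] + B[1][0] = -1 + -4 = -5) = -5 (attained at k = 1)
  C[0][1] = min over k of (A[0][0] + B[0][1] = 10 + 8 = 18, A[0][1] + B[1][1] = -1 + -4 = -5) = -5 (attained at k = 1)
  C[1][0] = min over k of (A[1][0] + B[0][0] = 10 + 3 = 13, A[1][1] + B[1][0] = 7 + -4 = 3) = 3 (attained at k = 1)
  C[1][1] = min over k of (A[1][0] + B[0][1] = 10 + 8 = 18, A[1][1] + B[1][1] = 7 + -4 = 3) = 3 (attained at k = 1)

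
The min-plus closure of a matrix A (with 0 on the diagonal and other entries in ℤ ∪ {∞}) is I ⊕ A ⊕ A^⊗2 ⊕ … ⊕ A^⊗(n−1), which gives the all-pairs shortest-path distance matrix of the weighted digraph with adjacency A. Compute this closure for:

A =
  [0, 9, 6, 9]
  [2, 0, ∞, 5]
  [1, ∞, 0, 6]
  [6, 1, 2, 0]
Closure =
  [0, 9, 6, 9]
  [2, 0, 7, 5]
  [1, 7, 0, 6]
  [3, 1, 2, 0]

This is the Floyd-Warshall all-pairs shortest-path computation. For each intermediate vertex k = 0, 1, …, 3, update dist[i][j] ← min(dist[i][j], dist[i][k] + dist[k][j]). The final matrix gives, for each (i, j), the minimum total weight of any directed path from i to j (possibly empty when i = j).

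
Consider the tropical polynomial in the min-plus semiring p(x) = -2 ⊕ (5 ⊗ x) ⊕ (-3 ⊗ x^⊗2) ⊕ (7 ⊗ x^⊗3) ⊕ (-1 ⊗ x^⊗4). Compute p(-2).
p(-2) = -9

A tropical monomial a ⊗ x^⊗i evaluates to a + i · x. Evaluating each term at x = -2:
  Term 0 contributes -2 + 0 · -2 = -2
  Term 1 contributes 5 + 1 · -2 = 3
  Term 2 contributes -3 + 2 · -2 = -7
  Term 3 contributes 7 + 3 · -2 = 1
  Term 4 contributes -1 + 4 · -2 = -9
p(-2) = ⊕ of these = min[-2, 3, -7, 1, -9] = -9.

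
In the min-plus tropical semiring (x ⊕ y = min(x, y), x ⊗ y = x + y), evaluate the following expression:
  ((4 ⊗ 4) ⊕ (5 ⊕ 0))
((4 ⊗ 4) ⊕ (5 ⊕ 0)) = 0

Expand innermost to outermost. Recall ⊕ takes the minimum of its arguments and ⊗ takes their sum. Working out the expression ((4 ⊗ 4) ⊕ (5 ⊕ 0)) gives 0.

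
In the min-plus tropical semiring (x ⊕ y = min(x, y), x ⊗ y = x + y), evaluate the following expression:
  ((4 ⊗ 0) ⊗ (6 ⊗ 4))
((4 ⊗ 0) ⊗ (6 ⊗ 4)) = 14

Expand innermost to outermost. Recall ⊕ takes the minimum of its arguments and ⊗ takes their sum. Working out the expression ((4 ⊗ 0) ⊗ (6 ⊗ 4)) gives 14.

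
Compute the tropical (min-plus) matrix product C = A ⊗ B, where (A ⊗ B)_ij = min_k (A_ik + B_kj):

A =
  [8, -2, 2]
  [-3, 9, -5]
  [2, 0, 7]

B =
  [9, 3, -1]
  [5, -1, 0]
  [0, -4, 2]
A ⊗ B =
  [2, -3, -2]
  [-5, -9, -4]
  [5, -1, 0]

Apply the min-plus product entry-by-entry:
  C[0][0] = min over k of (A[0][0] + B[0][0] = 8 + 9 = 17, A[0][1] + B[1][0] = -2 + 5 = 3, A[0][2] + B[2][0] = 2 + 0 = 2) = 2 (attained at k = 2)
  C[0][1] = min over k of (A[0][0] + B[0][1] = 8 + 3 = 11, A[0][1] + B[1][1] = -2 + -1 = -3, A[0][2] + B[2][1] = 2 + -4 = -2) = -3 (attained at k = 1)
  C[0][2] = min over k of (A[0][0] + B[0][2] = 8 + -1 = 7, A[0][1] + B[1][2] = -2 + 0 = -2, A[0][2] + B[2][2] = 2 + 2 = 4) = -2 (attained at k = 1)
  C[1][0] = min over k of (A[1][0] + B[0][0] = -3 + 9 = 6, A[1][1] + B[1][0] = 9 + 5 = 14, A[1][2] + B[2][0] = -5 + 0 = -5) = -5 (attained at k = 2)
  C[1][1] = min over k of (A[1][0] + B[0][1] = -3 + 3 = 0, A[1][1] + B[1][1] = 9 + -1 = 8, A[1][2] + B[2][1] = -5 + -4 = -9) = -9 (attained at k = 2)
  C[1][2] = min over k of (A[1][0] + B[0][2] = -3 + -1 = -4, A[1][1] + B[1][2] = 9 + 0 = 9, A[1][2] + B[2][2] = -5 + 2 = -3) = -4 (attained at k = 0)
  C[2][0] = min over k of (A[2][0] + B[0][0] = 2 + 9 = 11, A[2][1] + B[1][0] = 0 + 5 = 5, A[2][2] + B[2][0] = 7 + 0 = 7) = 5 (attained at k = 1)
  C[2][1] = min over k of (A[2][0] + B[0][1] = 2 + 3 = 5, A[2][1] + B[1][1] = 0 + -1 = -1, A[2][2] + B[2][1] = 7 + -4 = 3) = -1 (attained at k = 1)
  C[2][2] = min over k of (A[2][0] + B[0][2] = 2 + -1 = 1, A[2][1] + B[1][2] = 0 + 0 = 0, A[2][2] + B[2][2] = 7 + 2 = 9) = 0 (attained at k = 1)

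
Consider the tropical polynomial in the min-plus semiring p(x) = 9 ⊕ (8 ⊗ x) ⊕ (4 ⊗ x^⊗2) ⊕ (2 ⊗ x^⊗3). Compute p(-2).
p(-2) = -4

A tropical monomial a ⊗ x^⊗i evaluates to a + i · x. Evaluating each term at x = -2:
  Term 0 contributes 9 + 0 · -2 = 9
  Term 1 contributes 8 + 1 · -2 = 6
  Term 2 contributes 4 + 2 · -2 = 0
  Term 3 contributes 2 + 3 · -2 = -4
p(-2) = ⊕ of these = min[9, 6, 0, -4] = -4.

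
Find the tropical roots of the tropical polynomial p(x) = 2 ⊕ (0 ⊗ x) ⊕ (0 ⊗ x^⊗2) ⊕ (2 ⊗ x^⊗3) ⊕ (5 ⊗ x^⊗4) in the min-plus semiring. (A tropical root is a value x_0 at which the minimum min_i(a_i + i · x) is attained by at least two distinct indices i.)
Roots: {-3, -2, 0, 2}

Each tropical root is a break point of the lower envelope of the lines y = a_i + i · x (there are 5 lines, with slopes 0, 1, ..., 4). Only the lines that attain the minimum somewhere contribute to roots; other lines are dominated. Here the surviving (envelope) indices are i = 4, i = 3, i = 2, i = 1, i = 0.
Intersections between consecutive envelope lines give the roots: for adjacent envelope indices i < j the intersection is x = (a_i − a_j) / (j − i). Reading off the sorted break points: {-3, -2, 0, 2}.
Verification: at each break x_0, at least two indices attain the minimum of min_i(a_i + i · x_0).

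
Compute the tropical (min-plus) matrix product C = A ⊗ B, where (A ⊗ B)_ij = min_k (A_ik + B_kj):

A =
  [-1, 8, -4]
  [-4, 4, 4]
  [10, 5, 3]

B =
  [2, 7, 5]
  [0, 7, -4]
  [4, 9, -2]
A ⊗ B =
  [0, 5, -6]
  [-2, 3, 0]
  [5, 12, 1]

Apply the min-plus product entry-by-entry:
  C[0][0] = min over k of (A[0][0] + B[0][0] = -1 + 2 = 1, A[0][1] + B[1][0] = 8 + 0 = 8, A[0][2] + B[2][0] = -4 + 4 = 0) = 0 (attained at k = 2)
  C[0][1] = min over k of (A[0][0] + B[0][1] = -1 + 7 = 6, A[0][1] + B[1][1] = 8 + 7 = 15, A[0][2] + B[2][1] = -4 + 9 = 5) = 5 (attained at k = 2)
  C[0][2] = min over k of (A[0][0] + B[0][2] = -1 + 5 = 4, A[0][1] + B[1][2] = 8 + -4 = 4, A[0][2] + B[2][2] = -4 + -2 = -6) = -6 (attained at k = 2)
  C[1][0] = min over k of (A[1][0] + B[0][0] = -4 + 2 = -2, A[1][1] + B[1][0] = 4 + 0 = 4, A[1][2] + B[2][0] = 4 + 4 = 8) = -2 (attained at k = 0)
  C[1][1] = min over k of (A[1][0] + B[0][1] = -4 + 7 = 3, A[1][1] + B[1][1] = 4 + 7 = 11, A[1][2] + B[2][1] = 4 + 9 = 13) = 3 (attained at k = 0)
  C[1][2] = min over k of (A[1][0] + B[0][2] = -4 + 5 = 1, A[1][1] + B[1][2] = 4 + -4 = 0, A[1][2] + B[2][2] = 4 + -2 = 2) = 0 (attained at k = 1)
  C[2][0] = min over k of (A[2][0] + B[0][0] = 10 + 2 = 12, A[2][1] + B[1][0] = 5 + 0 = 5, A[2][2] + B[2][0] = 3 + 4 = 7) = 5 (attained at k = 1)
  C[2][1] = min over k of (A[2][0] + B[0][1] = 10 + 7 = 17, A[2][1] + B[1][1] = 5 + 7 = 12, A[2][2] + B[2][1] = 3 + 9 = 12) = 12 (attained at k = 1)
  C[2][2] = min over k of (A[2][0] + B[0][2] = 10 + 5 = 15, A[2][1] + B[1][2] = 5 + -4 = 1, A[2][2] + B[2][2] = 3 + -2 = 1) = 1 (attained at k = 1)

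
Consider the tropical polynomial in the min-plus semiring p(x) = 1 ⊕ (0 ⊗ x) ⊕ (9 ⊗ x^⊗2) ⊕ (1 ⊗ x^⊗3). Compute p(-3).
p(-3) = -8

A tropical monomial a ⊗ x^⊗i evaluates to a + i · x. Evaluating each term at x = -3:
  Term 0 contributes 1 + 0 · -3 = 1
  Term 1 contributes 0 + 1 · -3 = -3
  Term 2 contributes 9 + 2 · -3 = 3
  Term 3 contributes 1 + 3 · -3 = -8
p(-3) = ⊕ of these = min[1, -3, 3, -8] = -8.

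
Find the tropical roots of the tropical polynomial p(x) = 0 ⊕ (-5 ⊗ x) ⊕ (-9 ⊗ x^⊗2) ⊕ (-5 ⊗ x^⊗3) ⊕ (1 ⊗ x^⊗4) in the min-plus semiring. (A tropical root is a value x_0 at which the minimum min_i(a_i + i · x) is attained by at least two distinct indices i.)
Roots: {-6, -4, 4, 5}

Each tropical root is a break point of the lower envelope of the lines y = a_i + i · x (there are 5 lines, with slopes 0, 1, ..., 4). Only the lines that attain the minimum somewhere contribute to roots; other lines are dominated. Here the surviving (envelope) indices are i = 4, i = 3, i = 2, i = 1, i = 0.
Intersections between consecutive envelope lines give the roots: for adjacent envelope indices i < j the intersection is x = (a_i − a_j) / (j − i). Reading off the sorted break points: {-6, -4, 4, 5}.
Verification: at each break x_0, at least two indices attain the minimum of min_i(a_i + i · x_0).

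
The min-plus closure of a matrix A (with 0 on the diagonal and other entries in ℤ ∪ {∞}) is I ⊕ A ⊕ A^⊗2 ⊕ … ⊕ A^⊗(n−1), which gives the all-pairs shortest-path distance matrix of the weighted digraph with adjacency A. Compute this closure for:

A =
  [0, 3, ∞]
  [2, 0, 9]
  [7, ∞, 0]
Closure =
  [0, 3, 12]
  [2, 0, 9]
  [7, 10, 0]

This is the Floyd-Warshall all-pairs shortest-path computation. For each intermediate vertex k = 0, 1, …, 2, update dist[i][j] ← min(dist[i][j], dist[i][k] + dist[k][j]). The final matrix gives, for each (i, j), the minimum total weight of any directed path from i to j (possibly empty when i = j).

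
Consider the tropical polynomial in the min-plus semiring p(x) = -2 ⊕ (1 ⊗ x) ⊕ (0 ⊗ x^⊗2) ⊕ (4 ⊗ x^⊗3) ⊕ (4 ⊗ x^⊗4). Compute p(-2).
p(-2) = -4

A tropical monomial a ⊗ x^⊗i evaluates to a + i · x. Evaluating each term at x = -2:
  Term 0 contributes -2 + 0 · -2 = -2
  Term 1 contributes 1 + 1 · -2 = -1
  Term 2 contributes 0 + 2 · -2 = -4
  Term 3 contributes 4 + 3 · -2 = -2
  Term 4 contributes 4 + 4 · -2 = -4
p(-2) = ⊕ of these = min[-2, -1, -4, -2, -4] = -4.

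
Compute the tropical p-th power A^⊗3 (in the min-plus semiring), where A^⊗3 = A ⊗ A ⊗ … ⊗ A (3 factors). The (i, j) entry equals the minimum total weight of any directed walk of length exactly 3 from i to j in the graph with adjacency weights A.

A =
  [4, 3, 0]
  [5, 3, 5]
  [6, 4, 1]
A^⊗3 =
  [7, 5, 2]
  [11, 9, 6]
  [8, 6, 3]

Each entry (A^⊗3)_ij equals the minimum over all length-3 walks i = v_0 → v_1 → … → v_3 = j of Σ_t A[v_t][v_{t+1}]. For example, for (i, j) = (0, 2) we minimise over 9 possible intermediate vertex sequences; the minimum is 2, attained along the walk 0 → 2 → 2 → 2.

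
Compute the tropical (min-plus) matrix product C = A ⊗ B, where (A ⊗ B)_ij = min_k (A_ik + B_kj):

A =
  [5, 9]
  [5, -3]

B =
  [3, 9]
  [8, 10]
A ⊗ B =
  [8, 14]
  [5, 7]

Apply the min-plus product entry-by-entry:
  C[0][0] = min over k of (A[0][0] + B[0][0] = 5 + 3 = 8, A[0][1] + B[1][0] = 9 + 8 = 17) = 8 (attained at k = 0)
  C[0][1] = min over k of (A[0][0] + B[0][1] = 5 + 9 = 14, A[0][1] + B[1][1] = 9 + 10 = 19) = 14 (attained at k = 0)
  C[1][0] = min over k of (A[1][0] + B[0][0] = 5 + 3 = 8, A[1][1] + B[1][0] = -3 + 8 = 5) = 5 (attained at k = 1)
  C[1][1] = min over k of (A[1][0] + B[0][1] = 5 + 9 = 14, A[1][1] + B[1][1] = -3 + 10 = 7) = 7 (attained at k = 1)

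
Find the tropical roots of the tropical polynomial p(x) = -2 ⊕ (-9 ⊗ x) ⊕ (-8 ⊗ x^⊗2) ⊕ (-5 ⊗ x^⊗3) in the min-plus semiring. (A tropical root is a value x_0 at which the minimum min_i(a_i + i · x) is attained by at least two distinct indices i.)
Roots: {-3, -1, 7}

Each tropical root is a break point of the lower envelope of the lines y = a_i + i · x (there are 4 lines, with slopes 0, 1, ..., 3). Only the lines that attain the minimum somewhere contribute to roots; other lines are dominated. Here the surviving (envelope) indices are i = 3, i = 2, i = 1, i = 0.
Intersections between consecutive envelope lines give the roots: for adjacent envelope indices i < j the intersection is x = (a_i − a_j) / (j − i). Reading off the sorted break points: {-3, -1, 7}.
Verification: at each break x_0, at least two indices attain the minimum of min_i(a_i + i · x_0).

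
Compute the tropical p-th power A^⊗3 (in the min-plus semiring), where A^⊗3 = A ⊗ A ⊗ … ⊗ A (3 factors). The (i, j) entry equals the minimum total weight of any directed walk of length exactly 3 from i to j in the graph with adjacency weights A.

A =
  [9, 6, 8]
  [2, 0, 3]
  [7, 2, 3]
A^⊗3 =
  [8, 6, 9]
  [2, 0, 3]
  [4, 2, 5]

Each entry (A^⊗3)_ij equals the minimum over all length-3 walks i = v_0 → v_1 → … → v_3 = j of Σ_t A[v_t][v_{t+1}]. For example, for (i, j) = (0, 2) we minimise over 9 possible intermediate vertex sequences; the minimum is 9, attained along the walk 0 → 1 → 1 → 2.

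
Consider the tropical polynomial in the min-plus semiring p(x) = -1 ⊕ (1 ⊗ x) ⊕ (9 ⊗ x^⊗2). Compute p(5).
p(5) = -1

A tropical monomial a ⊗ x^⊗i evaluates to a + i · x. Evaluating each term at x = 5:
  Term 0 contributes -1 + 0 · 5 = -1
  Term 1 contributes 1 + 1 · 5 = 6
  Term 2 contributes 9 + 2 · 5 = 19
p(5) = ⊕ of these = min[-1, 6, 19] = -1.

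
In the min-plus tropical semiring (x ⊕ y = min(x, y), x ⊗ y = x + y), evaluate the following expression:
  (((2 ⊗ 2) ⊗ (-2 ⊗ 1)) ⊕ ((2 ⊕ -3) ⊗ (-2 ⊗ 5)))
(((2 ⊗ 2) ⊗ (-2 ⊗ 1)) ⊕ ((2 ⊕ -3) ⊗ (-2 ⊗ 5))) = 0

Expand innermost to outermost. Recall ⊕ takes the minimum of its arguments and ⊗ takes their sum. Working out the expression (((2 ⊗ 2) ⊗ (-2 ⊗ 1)) ⊕ ((2 ⊕ -3) ⊗ (-2 ⊗ 5))) gives 0.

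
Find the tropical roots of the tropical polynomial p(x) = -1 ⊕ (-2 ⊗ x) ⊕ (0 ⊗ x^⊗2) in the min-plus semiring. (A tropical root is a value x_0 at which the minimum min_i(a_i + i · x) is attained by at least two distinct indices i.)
Roots: {-2, 1}

Each tropical root is a break point of the lower envelope of the lines y = a_i + i · x (there are 3 lines, with slopes 0, 1, ..., 2). Only the lines that attain the minimum somewhere contribute to roots; other lines are dominated. Here the surviving (envelope) indices are i = 2, i = 1, i = 0.
Intersections between consecutive envelope lines give the roots: for adjacent envelope indices i < j the intersection is x = (a_i − a_j) / (j − i). Reading off the sorted break points: {-2, 1}.
Verification: at each break x_0, at least two indices attain the minimum of min_i(a_i + i · x_0).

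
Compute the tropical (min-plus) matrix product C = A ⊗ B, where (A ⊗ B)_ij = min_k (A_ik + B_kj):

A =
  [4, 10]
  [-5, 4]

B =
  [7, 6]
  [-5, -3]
A ⊗ B =
  [5, 7]
  [-1, 1]

Apply the min-plus product entry-by-entry:
  C[0][0] = min over k of (A[0][0] + B[0][0] = 4 + 7 = 11, A[0][1] + B[1][0] = 10 + -5 = 5) = 5 (attained at k = 1)
  C[0][1] = min over k of (A[0][0] + B[0][1] = 4 + 6 = 10, A[0][1] + B[1][1] = 10 + -3 = 7) = 7 (attained at k = 1)
  C[1][0] = min over k of (A[1][0] + B[0][0] = -5 + 7 = 2, A[1][1] + B[1][0] = 4 + -5 = -1) = -1 (attained at k = 1)
  C[1][1] = min over k of (A[1][0] + B[0][1] = -5 + 6 = 1, A[1][1] + B[1][1] = 4 + -3 = 1) = 1 (attained at k = 0)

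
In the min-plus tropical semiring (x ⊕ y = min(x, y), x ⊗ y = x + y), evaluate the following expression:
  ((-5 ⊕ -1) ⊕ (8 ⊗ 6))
((-5 ⊕ -1) ⊕ (8 ⊗ 6)) = -5

Expand innermost to outermost. Recall ⊕ takes the minimum of its arguments and ⊗ takes their sum. Working out the expression ((-5 ⊕ -1) ⊕ (8 ⊗ 6)) gives -5.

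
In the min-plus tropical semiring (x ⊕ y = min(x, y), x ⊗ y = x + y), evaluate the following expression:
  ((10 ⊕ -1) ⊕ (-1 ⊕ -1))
((10 ⊕ -1) ⊕ (-1 ⊕ -1)) = -1

Expand innermost to outermost. Recall ⊕ takes the minimum of its arguments and ⊗ takes their sum. Working out the expression ((10 ⊕ -1) ⊕ (-1 ⊕ -1)) gives -1.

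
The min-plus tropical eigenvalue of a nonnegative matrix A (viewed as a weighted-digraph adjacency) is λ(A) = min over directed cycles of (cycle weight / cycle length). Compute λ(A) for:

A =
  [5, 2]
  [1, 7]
λ(A) = 3/2

Enumerate directed cycles and compute their means (weight / length). Sample:
  cycle 0 → 0: weight = 5, length = 1, mean = 5/1 ≈ 5.000
  cycle 1 → 1: weight = 7, length = 1, mean = 7/1 ≈ 7.000
  cycle 0 → 1 → 0: weight = 3, length = 2, mean = 3/2 ≈ 1.500
  cycle 1 → 0 → 1: weight = 3, length = 2, mean = 3/2 ≈ 1.500
Minimum mean = 1.500, attained e.g. along the cycle 0 → 1 → 0 with weight 3 and length 2. So λ(A) = 3/2 = 3/2.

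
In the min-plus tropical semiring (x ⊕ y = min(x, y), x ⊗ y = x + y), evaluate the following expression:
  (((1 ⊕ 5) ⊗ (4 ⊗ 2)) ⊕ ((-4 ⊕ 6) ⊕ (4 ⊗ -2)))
(((1 ⊕ 5) ⊗ (4 ⊗ 2)) ⊕ ((-4 ⊕ 6) ⊕ (4 ⊗ -2))) = -4

Expand innermost to outermost. Recall ⊕ takes the minimum of its arguments and ⊗ takes their sum. Working out the expression (((1 ⊕ 5) ⊗ (4 ⊗ 2)) ⊕ ((-4 ⊕ 6) ⊕ (4 ⊗ -2))) gives -4.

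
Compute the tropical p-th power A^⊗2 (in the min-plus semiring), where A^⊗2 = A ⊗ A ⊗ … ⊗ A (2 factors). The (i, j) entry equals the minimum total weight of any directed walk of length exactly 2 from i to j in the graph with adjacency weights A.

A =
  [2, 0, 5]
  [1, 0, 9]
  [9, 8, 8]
A^⊗2 =
  [1, 0, 7]
  [1, 0, 6]
  [9, 8, 14]

Each entry (A^⊗2)_ij equals the minimum over all length-2 walks i = v_0 → v_1 → … → v_2 = j of Σ_t A[v_t][v_{t+1}]. For example, for (i, j) = (0, 2) we minimise over 3 possible intermediate vertex sequences; the minimum is 7, attained along the walk 0 → 0 → 2.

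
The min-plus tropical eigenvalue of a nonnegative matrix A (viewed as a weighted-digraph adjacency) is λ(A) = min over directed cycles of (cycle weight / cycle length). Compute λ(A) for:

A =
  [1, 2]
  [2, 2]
λ(A) = 1

Enumerate directed cycles and compute their means (weight / length). Sample:
  cycle 0 → 0: weight = 1, length = 1, mean = 1/1 ≈ 1.000
  cycle 1 → 1: weight = 2, length = 1, mean = 2/1 ≈ 2.000
  cycle 0 → 1 → 0: weight = 4, length = 2, mean = 4/2 ≈ 2.000
  cycle 1 → 0 → 1: weight = 4, length = 2, mean = 4/2 ≈ 2.000
Minimum mean = 1.000, attained e.g. along the cycle 0 → 0 with weight 1 and length 1. So λ(A) = 1/1 = 1.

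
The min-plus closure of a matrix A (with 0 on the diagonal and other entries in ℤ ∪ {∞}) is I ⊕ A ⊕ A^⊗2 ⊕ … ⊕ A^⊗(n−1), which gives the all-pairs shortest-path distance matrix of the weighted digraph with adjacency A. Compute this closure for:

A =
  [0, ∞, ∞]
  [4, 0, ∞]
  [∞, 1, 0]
Closure =
  [0, ∞, ∞]
  [4, 0, ∞]
  [5, 1, 0]

This is the Floyd-Warshall all-pairs shortest-path computation. For each intermediate vertex k = 0, 1, …, 2, update dist[i][j] ← min(dist[i][j], dist[i][k] + dist[k][j]). The final matrix gives, for each (i, j), the minimum total weight of any directed path from i to j (possibly empty when i = j).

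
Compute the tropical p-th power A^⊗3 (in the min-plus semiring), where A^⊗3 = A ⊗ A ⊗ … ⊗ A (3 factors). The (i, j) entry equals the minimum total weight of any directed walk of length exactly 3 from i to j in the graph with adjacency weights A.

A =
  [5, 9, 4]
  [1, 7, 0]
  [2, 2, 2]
A^⊗3 =
  [7, 8, 6]
  [3, 4, 2]
  [4, 4, 4]

Each entry (A^⊗3)_ij equals the minimum over all length-3 walks i = v_0 → v_1 → … → v_3 = j of Σ_t A[v_t][v_{t+1}]. For example, for (i, j) = (0, 2) we minimise over 9 possible intermediate vertex sequences; the minimum is 6, attained along the walk 0 → 2 → 1 → 2.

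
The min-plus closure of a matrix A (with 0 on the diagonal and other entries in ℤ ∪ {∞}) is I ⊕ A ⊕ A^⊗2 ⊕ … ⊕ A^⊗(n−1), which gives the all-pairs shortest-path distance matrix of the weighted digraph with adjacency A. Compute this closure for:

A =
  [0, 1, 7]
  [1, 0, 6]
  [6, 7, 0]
Closure =
  [0, 1, 7]
  [1, 0, 6]
  [6, 7, 0]

This is the Floyd-Warshall all-pairs shortest-path computation. For each intermediate vertex k = 0, 1, …, 2, update dist[i][j] ← min(dist[i][j], dist[i][k] + dist[k][j]). The final matrix gives, for each (i, j), the minimum total weight of any directed path from i to j (possibly empty when i = j).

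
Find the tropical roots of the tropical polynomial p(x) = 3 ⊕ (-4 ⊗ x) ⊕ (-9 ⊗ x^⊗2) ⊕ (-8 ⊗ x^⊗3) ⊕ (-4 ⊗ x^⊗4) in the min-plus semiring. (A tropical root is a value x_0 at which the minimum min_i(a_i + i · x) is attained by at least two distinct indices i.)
Roots: {-4, -1, 5, 7}

Each tropical root is a break point of the lower envelope of the lines y = a_i + i · x (there are 5 lines, with slopes 0, 1, ..., 4). Only the lines that attain the minimum somewhere contribute to roots; other lines are dominated. Here the surviving (envelope) indices are i = 4, i = 3, i = 2, i = 1, i = 0.
Intersections between consecutive envelope lines give the roots: for adjacent envelope indices i < j the intersection is x = (a_i − a_j) / (j − i). Reading off the sorted break points: {-4, -1, 5, 7}.
Verification: at each break x_0, at least two indices attain the minimum of min_i(a_i + i · x_0).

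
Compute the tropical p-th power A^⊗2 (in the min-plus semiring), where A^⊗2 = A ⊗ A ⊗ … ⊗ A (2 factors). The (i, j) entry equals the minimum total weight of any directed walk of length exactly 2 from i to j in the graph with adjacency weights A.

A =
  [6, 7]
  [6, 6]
A^⊗2 =
  [12, 13]
  [12, 12]

Each entry (A^⊗2)_ij equals the minimum over all length-2 walks i = v_0 → v_1 → … → v_2 = j of Σ_t A[v_t][v_{t+1}]. For example, for (i, j) = (0, 1) we minimise over 2 possible intermediate vertex sequences; the minimum is 13, attained along the walk 0 → 0 → 1.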